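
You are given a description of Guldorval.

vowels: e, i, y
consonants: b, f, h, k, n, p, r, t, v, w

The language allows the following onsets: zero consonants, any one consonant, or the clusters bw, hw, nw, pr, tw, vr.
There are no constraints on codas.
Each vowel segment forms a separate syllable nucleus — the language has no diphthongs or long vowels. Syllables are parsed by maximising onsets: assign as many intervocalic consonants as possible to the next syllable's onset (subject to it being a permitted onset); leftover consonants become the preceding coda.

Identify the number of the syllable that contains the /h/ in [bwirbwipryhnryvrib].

Nuclei (vowels): i, i, y, y, i → 5 syllables.
σ1/σ2 boundary: /rbw/ — longest licit onset from the right is /bw/, leaving /r/ as coda.
σ2/σ3 boundary: cluster /pr/ — /pr/ is itself a permitted onset, so the whole cluster goes right; preceding coda = ∅.
σ3/σ4 boundary: /hnr/; trying suffixes from longest down, /r/ is the first permitted one, so coda /hn/ | onset /r/.
σ4/σ5 boundary: /vr/ is a licit onset in full, so it all attaches to the next syllable.
Putting it together: bwir.bwi.pryhn.ry.vrib.
The /h/ is in the coda of syllable 3 (/pryhn/).

3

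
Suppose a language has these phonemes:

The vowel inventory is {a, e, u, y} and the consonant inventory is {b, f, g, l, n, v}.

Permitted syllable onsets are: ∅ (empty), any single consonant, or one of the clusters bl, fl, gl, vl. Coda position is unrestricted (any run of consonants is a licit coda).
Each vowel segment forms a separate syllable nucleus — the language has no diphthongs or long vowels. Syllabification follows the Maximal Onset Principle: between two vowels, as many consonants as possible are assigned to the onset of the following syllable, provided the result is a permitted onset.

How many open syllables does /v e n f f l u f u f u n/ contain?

The vowels are e, u, u, u — 4 nuclei, so 4 syllables.
/e…u/ gap (V1→V2): /nffl/; trying suffixes from longest down, /fl/ is the first permitted one, so coda /nf/ | onset /fl/.
/u…u/ gap (V2→V3): /f/ is a single consonant, so it becomes the next onset.
/u…u/ gap (V3→V4): just /f/ — single C goes to the following onset.
Result: venf.flu.fu.fun.
Classifying each syllable: /venf/ (closed), /flu/ (open), /fu/ (open), /fun/ (closed).
Open syllables: 2.

2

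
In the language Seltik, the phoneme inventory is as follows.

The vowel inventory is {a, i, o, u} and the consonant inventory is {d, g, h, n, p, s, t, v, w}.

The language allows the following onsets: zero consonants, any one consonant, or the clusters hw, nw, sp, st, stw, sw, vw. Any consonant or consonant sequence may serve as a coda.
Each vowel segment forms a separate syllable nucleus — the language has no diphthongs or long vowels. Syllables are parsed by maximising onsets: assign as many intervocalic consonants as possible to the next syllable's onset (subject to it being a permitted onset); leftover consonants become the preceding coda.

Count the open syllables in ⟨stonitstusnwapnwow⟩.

1

Nuclei (vowels): o, i, u, a, o → 5 syllables.
/o…i/ gap (V1→V2): /n/ is a single consonant, so it becomes the next onset.
/i…u/ gap (V2→V3): /tst/ splits as /t/ + /st/ (/st/ is the longest suffix that is a licit onset).
/u…a/ gap (V3→V4): /snw/ splits as /s/ + /nw/ (/nw/ is the longest suffix that is a licit onset).
/a…o/ gap (V4→V5): /pnw/ — longest licit onset from the right is /nw/, leaving /p/ as coda.
Syllabification: sto.nit.stus.nwap.nwow.
Classifying each syllable: /sto/ (open), /nit/ (closed), /stus/ (closed), /nwap/ (closed), /nwow/ (closed).
Open syllables: 1.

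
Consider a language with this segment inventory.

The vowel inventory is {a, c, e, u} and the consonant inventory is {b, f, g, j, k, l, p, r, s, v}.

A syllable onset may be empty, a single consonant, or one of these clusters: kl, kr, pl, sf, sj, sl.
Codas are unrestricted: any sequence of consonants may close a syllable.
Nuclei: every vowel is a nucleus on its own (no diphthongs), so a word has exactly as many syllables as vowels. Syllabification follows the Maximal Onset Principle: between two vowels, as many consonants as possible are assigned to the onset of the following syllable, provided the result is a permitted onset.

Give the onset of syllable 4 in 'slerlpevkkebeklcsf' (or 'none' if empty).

Vowels present: e, e, e, e, c; each is a nucleus, giving 5 syllables.
Between /e/ (V1) and /e/ (V2): cluster /rlp/ — the longest permitted-onset suffix is /p/; onset = /p/, preceding coda = /rl/.
Between /e/ (V2) and /e/ (V3): /vkk/ — longest licit onset from the right is /k/, leaving /vk/ as coda.
Between /e/ (V3) and /e/ (V4): /b/ → onset of the next syllable (single consonants are always licit onsets).
Between /e/ (V4) and /c/ (V5): /kl/ is a licit onset in full, so it all attaches to the next syllable.
Result: slerl.pevk.ke.be.klcsf.
Syllable 4 is /be/: onset /b/, nucleus /e/, coda ∅.

b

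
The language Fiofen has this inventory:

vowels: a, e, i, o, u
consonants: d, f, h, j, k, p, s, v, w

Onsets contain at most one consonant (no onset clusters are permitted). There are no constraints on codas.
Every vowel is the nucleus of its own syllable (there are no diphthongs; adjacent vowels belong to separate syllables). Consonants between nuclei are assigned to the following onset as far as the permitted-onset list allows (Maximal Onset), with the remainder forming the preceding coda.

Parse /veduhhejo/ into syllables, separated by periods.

ve.duh.he.jo

The vowels are e, u, e, o — 4 nuclei, so 4 syllables.
Between /e/ (V1) and /u/ (V2): /d/ → onset of the next syllable (single consonants are always licit onsets).
Between /u/ (V2) and /e/ (V3): /hh/ splits as /h/ + /h/ (/h/ is the longest suffix that is a licit onset).
Between /e/ (V3) and /o/ (V4): /j/ is a single consonant, so it becomes the next onset.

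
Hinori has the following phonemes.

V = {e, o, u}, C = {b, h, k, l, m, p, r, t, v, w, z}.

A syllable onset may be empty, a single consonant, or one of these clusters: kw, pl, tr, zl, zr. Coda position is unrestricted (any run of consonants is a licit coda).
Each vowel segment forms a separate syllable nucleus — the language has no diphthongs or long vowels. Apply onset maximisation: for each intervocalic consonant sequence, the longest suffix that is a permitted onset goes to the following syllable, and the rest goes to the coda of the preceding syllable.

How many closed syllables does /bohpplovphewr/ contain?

Nuclei (vowels): o, o, e → 3 syllables.
σ1/σ2 boundary: /hppl/ — longest licit onset from the right is /pl/, leaving /hp/ as coda.
σ2/σ3 boundary: /vph/ splits as /vp/ + /h/ (/h/ is the longest suffix that is a licit onset).
So the parse is bohp.plovp.hewr.
Classifying each syllable: /bohp/ (closed), /plovp/ (closed), /hewr/ (closed).
Closed syllables: 3.

3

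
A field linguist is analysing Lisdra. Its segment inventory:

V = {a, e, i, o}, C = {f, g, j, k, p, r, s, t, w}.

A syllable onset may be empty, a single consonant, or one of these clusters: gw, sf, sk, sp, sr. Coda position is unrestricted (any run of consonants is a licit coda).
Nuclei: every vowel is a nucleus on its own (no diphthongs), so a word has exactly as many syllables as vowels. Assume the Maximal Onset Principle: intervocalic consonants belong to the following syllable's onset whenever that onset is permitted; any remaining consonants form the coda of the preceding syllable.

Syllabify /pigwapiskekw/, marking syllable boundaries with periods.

pi.gwa.pi.skekw

The vowels are i, a, i, e — 4 nuclei, so 4 syllables.
σ1/σ2 boundary: /gw/ is a licit onset in full, so it all attaches to the next syllable.
σ2/σ3 boundary: /p/ is a single consonant, so it becomes the next onset.
σ3/σ4 boundary: /sk/ — entire cluster is a permitted onset → onset /sk/, coda ∅.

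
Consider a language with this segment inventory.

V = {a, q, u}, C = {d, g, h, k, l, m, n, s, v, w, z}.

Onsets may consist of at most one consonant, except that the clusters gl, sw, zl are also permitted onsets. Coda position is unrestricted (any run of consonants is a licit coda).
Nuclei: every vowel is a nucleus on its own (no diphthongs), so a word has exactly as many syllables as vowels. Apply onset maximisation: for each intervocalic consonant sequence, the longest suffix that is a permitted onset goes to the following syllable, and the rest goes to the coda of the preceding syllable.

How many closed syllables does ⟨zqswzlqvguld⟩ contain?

Nuclei (vowels): q, q, u → 3 syllables.
Between /q/ (V1) and /q/ (V2): /swzl/ splits as /sw/ + /zl/ (/zl/ is the longest suffix that is a licit onset).
Between /q/ (V2) and /u/ (V3): /vg/; trying suffixes from longest down, /g/ is the first permitted one, so coda /v/ | onset /g/.
Result: zqsw.zlqv.guld.
Classifying each syllable: /zqsw/ (closed), /zlqv/ (closed), /guld/ (closed).
Closed syllables: 3.

3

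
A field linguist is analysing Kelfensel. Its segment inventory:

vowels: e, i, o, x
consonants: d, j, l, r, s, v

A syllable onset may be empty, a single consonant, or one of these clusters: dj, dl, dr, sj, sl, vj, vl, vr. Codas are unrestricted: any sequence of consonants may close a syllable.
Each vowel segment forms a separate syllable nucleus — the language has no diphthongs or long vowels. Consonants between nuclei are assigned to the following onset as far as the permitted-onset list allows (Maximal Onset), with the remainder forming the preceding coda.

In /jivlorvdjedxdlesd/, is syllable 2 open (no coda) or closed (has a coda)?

closed

Nuclei (vowels): i, o, e, x, e → 5 syllables.
V1 /i/ – V2 /o/: /vl/ — entire cluster is a permitted onset → onset /vl/, coda ∅.
V2 /o/ – V3 /e/: /rvdj/ — longest licit onset from the right is /dj/, leaving /rv/ as coda.
V3 /e/ – V4 /x/: just /d/ — single C goes to the following onset.
V4 /x/ – V5 /e/: /dl/ is a licit onset in full, so it all attaches to the next syllable.
Syllabification: ji.vlorv.dje.dx.dlesd.
Syllable 2 is /vlorv/ with coda /rv/, so it is closed.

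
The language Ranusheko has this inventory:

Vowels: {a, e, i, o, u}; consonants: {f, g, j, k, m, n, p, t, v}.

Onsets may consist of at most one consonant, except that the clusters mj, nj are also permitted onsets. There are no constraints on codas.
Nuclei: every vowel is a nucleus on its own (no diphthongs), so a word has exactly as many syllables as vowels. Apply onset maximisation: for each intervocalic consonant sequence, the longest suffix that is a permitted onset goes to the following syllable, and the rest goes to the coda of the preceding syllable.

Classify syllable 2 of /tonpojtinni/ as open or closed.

closed

The vowels are o, o, i, i — 4 nuclei, so 4 syllables.
V1 /o/ – V2 /o/: /np/ splits as /n/ + /p/ (/p/ is the longest suffix that is a licit onset).
V2 /o/ – V3 /i/: /jt/ splits as /j/ + /t/ (/t/ is the longest suffix that is a licit onset).
V3 /i/ – V4 /i/: /nn/ — longest licit onset from the right is /n/, leaving /n/ as coda.
Result: ton.poj.tin.ni.
Syllable 2 is /poj/ with coda /j/, so it is closed.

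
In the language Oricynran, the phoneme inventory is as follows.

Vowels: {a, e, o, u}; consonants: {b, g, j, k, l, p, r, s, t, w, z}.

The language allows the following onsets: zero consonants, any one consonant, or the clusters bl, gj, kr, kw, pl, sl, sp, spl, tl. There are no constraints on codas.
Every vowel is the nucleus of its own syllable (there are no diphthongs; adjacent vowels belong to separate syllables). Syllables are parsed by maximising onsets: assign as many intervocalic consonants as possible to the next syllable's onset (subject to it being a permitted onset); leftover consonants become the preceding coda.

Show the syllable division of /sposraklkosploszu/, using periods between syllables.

Vowels present: o, a, o, o, u; each is a nucleus, giving 5 syllables.
Between /o/ (V1) and /a/ (V2): cluster /sr/ — the longest permitted-onset suffix is /r/; onset = /r/, preceding coda = /s/.
Between /a/ (V2) and /o/ (V3): /klk/; trying suffixes from longest down, /k/ is the first permitted one, so coda /kl/ | onset /k/.
Between /o/ (V3) and /o/ (V4): /spl/ is a licit onset in full, so it all attaches to the next syllable.
Between /o/ (V4) and /u/ (V5): /sz/ splits as /s/ + /z/ (/z/ is the longest suffix that is a licit onset).

spos.rakl.ko.splos.zu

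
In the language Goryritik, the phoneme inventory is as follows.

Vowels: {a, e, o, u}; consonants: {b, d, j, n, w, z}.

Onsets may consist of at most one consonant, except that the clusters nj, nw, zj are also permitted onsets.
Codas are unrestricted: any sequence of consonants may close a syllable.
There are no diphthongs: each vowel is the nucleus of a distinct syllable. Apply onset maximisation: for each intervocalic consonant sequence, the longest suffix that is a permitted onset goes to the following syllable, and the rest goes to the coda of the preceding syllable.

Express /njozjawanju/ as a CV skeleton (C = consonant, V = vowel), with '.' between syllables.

Vowels present: o, a, a, u; each is a nucleus, giving 4 syllables.
σ1/σ2 boundary: /zj/ is a licit onset in full, so it all attaches to the next syllable.
σ2/σ3 boundary: /w/ → onset of the next syllable (single consonants are always licit onsets).
σ3/σ4 boundary: cluster /nj/ — /nj/ is itself a permitted onset, so the whole cluster goes right; preceding coda = ∅.
Putting it together: njo.zja.wa.nju.
Mapping each syllable to C/V: /njo/ → CCV, /zja/ → CCV, /wa/ → CV, /nju/ → CCV.

CCV.CCV.CV.CCV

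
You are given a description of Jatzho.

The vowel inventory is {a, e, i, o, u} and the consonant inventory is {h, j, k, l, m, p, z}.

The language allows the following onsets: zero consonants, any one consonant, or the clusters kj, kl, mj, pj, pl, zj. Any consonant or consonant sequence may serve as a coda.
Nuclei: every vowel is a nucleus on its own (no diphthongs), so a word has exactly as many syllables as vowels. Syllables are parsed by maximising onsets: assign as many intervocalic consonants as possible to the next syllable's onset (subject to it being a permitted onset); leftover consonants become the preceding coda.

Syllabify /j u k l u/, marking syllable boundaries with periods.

The vowels are u, u — 2 nuclei, so 2 syllables.
σ1/σ2 boundary: /kl/ is a licit onset in full, so it all attaches to the next syllable.

ju.klu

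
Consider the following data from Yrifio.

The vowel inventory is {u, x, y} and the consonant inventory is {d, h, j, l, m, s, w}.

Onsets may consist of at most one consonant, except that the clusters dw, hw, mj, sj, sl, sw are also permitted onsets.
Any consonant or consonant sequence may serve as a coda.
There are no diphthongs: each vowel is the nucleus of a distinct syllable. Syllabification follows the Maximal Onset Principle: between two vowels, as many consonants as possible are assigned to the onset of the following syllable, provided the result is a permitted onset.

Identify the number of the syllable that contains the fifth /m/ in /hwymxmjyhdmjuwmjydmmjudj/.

5

Vowels present: y, x, y, u, y, u; each is a nucleus, giving 6 syllables.
Between /y/ (V1) and /x/ (V2): /m/ is a single consonant, so it becomes the next onset.
Between /x/ (V2) and /y/ (V3): cluster /mj/ — /mj/ is itself a permitted onset, so the whole cluster goes right; preceding coda = ∅.
Between /y/ (V3) and /u/ (V4): cluster /hdmj/ — the longest permitted-onset suffix is /mj/; onset = /mj/, preceding coda = /hd/.
Between /u/ (V4) and /y/ (V5): /wmj/ splits as /w/ + /mj/ (/mj/ is the longest suffix that is a licit onset).
Between /y/ (V5) and /u/ (V6): /dmmj/ splits as /dm/ + /mj/ (/mj/ is the longest suffix that is a licit onset).
Syllabification: hwy.mx.mjyhd.mjuw.mjydm.mjudj.
The fifth /m/ is in the coda of syllable 5 (/mjydm/).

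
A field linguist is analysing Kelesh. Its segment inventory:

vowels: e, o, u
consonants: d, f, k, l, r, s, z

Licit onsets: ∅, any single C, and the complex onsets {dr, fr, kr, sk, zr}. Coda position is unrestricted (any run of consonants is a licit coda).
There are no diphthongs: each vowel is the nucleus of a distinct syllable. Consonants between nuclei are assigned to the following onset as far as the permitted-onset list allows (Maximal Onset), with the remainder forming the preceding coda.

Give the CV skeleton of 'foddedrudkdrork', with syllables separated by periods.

The vowels are o, e, u, o — 4 nuclei, so 4 syllables.
/o…e/ gap (V1→V2): cluster /dd/ — the longest permitted-onset suffix is /d/; onset = /d/, preceding coda = /d/.
/e…u/ gap (V2→V3): /dr/ is a licit onset in full, so it all attaches to the next syllable.
/u…o/ gap (V3→V4): /dkdr/; trying suffixes from longest down, /dr/ is the first permitted one, so coda /dk/ | onset /dr/.
Putting it together: fod.de.drudk.drork.
Mapping each syllable to C/V: /fod/ → CVC, /de/ → CV, /drudk/ → CCVCC, /drork/ → CCVCC.

CVC.CV.CCVCC.CCVCC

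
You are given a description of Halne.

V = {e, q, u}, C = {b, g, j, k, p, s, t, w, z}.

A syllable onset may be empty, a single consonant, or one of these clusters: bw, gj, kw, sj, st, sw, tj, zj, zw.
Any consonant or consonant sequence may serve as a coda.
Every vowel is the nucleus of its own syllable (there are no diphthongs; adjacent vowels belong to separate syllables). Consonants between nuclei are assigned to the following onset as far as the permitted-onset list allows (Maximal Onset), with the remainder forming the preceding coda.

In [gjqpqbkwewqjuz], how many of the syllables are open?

3

Vowels present: q, q, e, q, u; each is a nucleus, giving 5 syllables.
σ1/σ2 boundary: just /p/ — single C goes to the following onset.
σ2/σ3 boundary: /bkw/; trying suffixes from longest down, /kw/ is the first permitted one, so coda /b/ | onset /kw/.
σ3/σ4 boundary: just /w/ — single C goes to the following onset.
σ4/σ5 boundary: /j/ → onset of the next syllable (single consonants are always licit onsets).
So the parse is gjq.pqb.kwe.wq.juz.
Classifying each syllable: /gjq/ (open), /pqb/ (closed), /kwe/ (open), /wq/ (open), /juz/ (closed).
Open syllables: 3.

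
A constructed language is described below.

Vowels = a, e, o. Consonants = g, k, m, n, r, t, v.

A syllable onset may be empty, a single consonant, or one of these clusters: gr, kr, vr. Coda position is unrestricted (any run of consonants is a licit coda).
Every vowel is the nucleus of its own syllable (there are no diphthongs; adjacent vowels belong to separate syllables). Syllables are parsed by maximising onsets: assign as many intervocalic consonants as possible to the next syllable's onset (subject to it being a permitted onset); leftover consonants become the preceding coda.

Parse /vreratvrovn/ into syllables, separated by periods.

vre.rat.vrovn

Vowels present: e, a, o; each is a nucleus, giving 3 syllables.
/e…a/ gap (V1→V2): just /r/ — single C goes to the following onset.
/a…o/ gap (V2→V3): cluster /tvr/ — the longest permitted-onset suffix is /vr/; onset = /vr/, preceding coda = /t/.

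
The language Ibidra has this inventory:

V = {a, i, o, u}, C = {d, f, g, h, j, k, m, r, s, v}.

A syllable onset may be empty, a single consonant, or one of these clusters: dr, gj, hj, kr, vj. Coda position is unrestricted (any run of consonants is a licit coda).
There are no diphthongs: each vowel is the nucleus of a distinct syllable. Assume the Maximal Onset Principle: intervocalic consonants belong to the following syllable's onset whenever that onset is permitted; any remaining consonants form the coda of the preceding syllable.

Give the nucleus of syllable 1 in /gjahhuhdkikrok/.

Vowels present: a, u, i, o; each is a nucleus, giving 4 syllables.
The first nucleus (vowel 1 from the left) is /a/.

a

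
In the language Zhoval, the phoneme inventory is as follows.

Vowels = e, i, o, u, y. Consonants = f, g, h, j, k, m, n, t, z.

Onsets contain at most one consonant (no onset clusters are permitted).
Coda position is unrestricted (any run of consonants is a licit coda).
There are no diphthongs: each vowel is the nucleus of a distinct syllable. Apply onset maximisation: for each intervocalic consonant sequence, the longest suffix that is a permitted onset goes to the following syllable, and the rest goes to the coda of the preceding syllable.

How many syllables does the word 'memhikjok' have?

3

Nuclei (vowels): e, i, o → 3 syllables.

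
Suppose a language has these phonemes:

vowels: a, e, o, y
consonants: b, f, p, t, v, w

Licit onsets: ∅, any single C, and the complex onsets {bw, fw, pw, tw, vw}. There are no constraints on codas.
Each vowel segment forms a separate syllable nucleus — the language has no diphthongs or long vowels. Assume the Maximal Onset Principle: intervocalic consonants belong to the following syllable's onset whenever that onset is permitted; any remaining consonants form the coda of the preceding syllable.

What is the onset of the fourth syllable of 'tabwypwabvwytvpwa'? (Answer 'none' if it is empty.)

Vowels present: a, y, a, y, a; each is a nucleus, giving 5 syllables.
Between /a/ (V1) and /y/ (V2): /bw/ is a licit onset in full, so it all attaches to the next syllable.
Between /y/ (V2) and /a/ (V3): /pw/ — entire cluster is a permitted onset → onset /pw/, coda ∅.
Between /a/ (V3) and /y/ (V4): /bvw/ splits as /b/ + /vw/ (/vw/ is the longest suffix that is a licit onset).
Between /y/ (V4) and /a/ (V5): /tvpw/; trying suffixes from longest down, /pw/ is the first permitted one, so coda /tv/ | onset /pw/.
Result: ta.bwy.pwab.vwytv.pwa.
Syllable 4 is /vwytv/: onset /vw/, nucleus /y/, coda /tv/.

vw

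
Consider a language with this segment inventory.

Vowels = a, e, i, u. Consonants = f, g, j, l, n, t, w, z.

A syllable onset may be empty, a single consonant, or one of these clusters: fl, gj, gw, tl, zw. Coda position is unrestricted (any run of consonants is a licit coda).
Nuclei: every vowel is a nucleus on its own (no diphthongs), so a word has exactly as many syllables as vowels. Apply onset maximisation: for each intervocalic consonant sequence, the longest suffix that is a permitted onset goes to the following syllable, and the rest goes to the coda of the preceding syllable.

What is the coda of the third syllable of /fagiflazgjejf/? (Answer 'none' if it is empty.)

z

Vowels present: a, i, a, e; each is a nucleus, giving 4 syllables.
V1 /a/ – V2 /i/: /g/ → onset of the next syllable (single consonants are always licit onsets).
V2 /i/ – V3 /a/: cluster /fl/ — /fl/ is itself a permitted onset, so the whole cluster goes right; preceding coda = ∅.
V3 /a/ – V4 /e/: /zgj/; trying suffixes from longest down, /gj/ is the first permitted one, so coda /z/ | onset /gj/.
So the parse is fa.gi.flaz.gjejf.
Syllable 3 is /flaz/: onset /fl/, nucleus /a/, coda /z/.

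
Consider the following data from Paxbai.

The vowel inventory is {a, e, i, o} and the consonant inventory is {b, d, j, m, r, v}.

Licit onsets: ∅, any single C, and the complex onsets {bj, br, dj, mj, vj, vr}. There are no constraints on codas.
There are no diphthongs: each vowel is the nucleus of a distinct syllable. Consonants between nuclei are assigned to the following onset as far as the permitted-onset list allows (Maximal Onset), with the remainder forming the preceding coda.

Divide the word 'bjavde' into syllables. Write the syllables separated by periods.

bjav.de

Nuclei (vowels): a, e → 2 syllables.
V1 /a/ – V2 /e/: /vd/; trying suffixes from longest down, /d/ is the first permitted one, so coda /v/ | onset /d/.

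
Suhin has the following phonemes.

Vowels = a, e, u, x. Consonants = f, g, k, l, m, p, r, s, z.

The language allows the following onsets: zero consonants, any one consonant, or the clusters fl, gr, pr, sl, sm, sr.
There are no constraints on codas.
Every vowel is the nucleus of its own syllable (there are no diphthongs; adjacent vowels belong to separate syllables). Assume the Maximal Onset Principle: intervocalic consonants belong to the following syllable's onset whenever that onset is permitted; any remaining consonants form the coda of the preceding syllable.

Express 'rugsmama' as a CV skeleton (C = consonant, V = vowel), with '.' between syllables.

CVC.CCV.CV

The vowels are u, a, a — 3 nuclei, so 3 syllables.
σ1/σ2 boundary: /gsm/ splits as /g/ + /sm/ (/sm/ is the longest suffix that is a licit onset).
σ2/σ3 boundary: /m/ is a single consonant, so it becomes the next onset.
Syllabification: rug.sma.ma.
Mapping each syllable to C/V: /rug/ → CVC, /sma/ → CCV, /ma/ → CV.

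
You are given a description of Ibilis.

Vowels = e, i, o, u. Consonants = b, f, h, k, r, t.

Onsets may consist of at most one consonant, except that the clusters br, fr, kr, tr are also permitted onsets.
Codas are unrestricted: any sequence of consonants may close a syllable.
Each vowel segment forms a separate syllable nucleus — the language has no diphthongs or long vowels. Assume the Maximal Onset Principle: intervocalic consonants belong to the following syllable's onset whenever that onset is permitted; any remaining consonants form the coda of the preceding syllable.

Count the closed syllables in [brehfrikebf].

2

Vowels present: e, i, e; each is a nucleus, giving 3 syllables.
σ1/σ2 boundary: /hfr/ splits as /h/ + /fr/ (/fr/ is the longest suffix that is a licit onset).
σ2/σ3 boundary: /k/ → onset of the next syllable (single consonants are always licit onsets).
Result: breh.fri.kebf.
Classifying each syllable: /breh/ (closed), /fri/ (open), /kebf/ (closed).
Closed syllables: 2.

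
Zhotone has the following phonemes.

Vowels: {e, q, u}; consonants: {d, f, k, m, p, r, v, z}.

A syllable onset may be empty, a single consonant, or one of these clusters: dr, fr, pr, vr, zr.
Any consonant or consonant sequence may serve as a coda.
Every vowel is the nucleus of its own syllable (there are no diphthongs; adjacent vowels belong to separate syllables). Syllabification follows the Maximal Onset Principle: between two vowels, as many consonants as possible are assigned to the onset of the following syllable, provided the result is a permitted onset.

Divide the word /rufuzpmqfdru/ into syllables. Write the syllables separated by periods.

ru.fuzp.mqf.dru

Nuclei (vowels): u, u, q, u → 4 syllables.
Between /u/ (V1) and /u/ (V2): /f/ → onset of the next syllable (single consonants are always licit onsets).
Between /u/ (V2) and /q/ (V3): /zpm/; trying suffixes from longest down, /m/ is the first permitted one, so coda /zp/ | onset /m/.
Between /q/ (V3) and /u/ (V4): cluster /fdr/ — the longest permitted-onset suffix is /dr/; onset = /dr/, preceding coda = /f/.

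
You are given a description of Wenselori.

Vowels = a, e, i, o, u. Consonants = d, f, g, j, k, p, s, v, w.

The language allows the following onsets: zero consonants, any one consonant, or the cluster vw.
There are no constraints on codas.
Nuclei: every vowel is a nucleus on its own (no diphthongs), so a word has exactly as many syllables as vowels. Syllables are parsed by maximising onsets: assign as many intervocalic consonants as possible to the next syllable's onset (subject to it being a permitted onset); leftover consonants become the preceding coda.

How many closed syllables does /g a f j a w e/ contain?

1

The vowels are a, a, e — 3 nuclei, so 3 syllables.
Between /a/ (V1) and /a/ (V2): /fj/; trying suffixes from longest down, /j/ is the first permitted one, so coda /f/ | onset /j/.
Between /a/ (V2) and /e/ (V3): /w/ → onset of the next syllable (single consonants are always licit onsets).
Syllabification: gaf.ja.we.
Classifying each syllable: /gaf/ (closed), /ja/ (open), /we/ (open).
Closed syllables: 1.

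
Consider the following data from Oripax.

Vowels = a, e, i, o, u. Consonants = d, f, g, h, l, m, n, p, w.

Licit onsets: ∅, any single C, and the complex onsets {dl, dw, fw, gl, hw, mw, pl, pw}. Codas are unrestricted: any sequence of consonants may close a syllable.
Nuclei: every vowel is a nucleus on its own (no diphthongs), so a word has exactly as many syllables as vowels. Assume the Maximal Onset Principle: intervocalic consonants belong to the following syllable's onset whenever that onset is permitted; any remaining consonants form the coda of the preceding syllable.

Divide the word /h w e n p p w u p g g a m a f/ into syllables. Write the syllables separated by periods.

hwenp.pwupg.ga.maf

Nuclei (vowels): e, u, a, a → 4 syllables.
V1 /e/ – V2 /u/: cluster /nppw/ — the longest permitted-onset suffix is /pw/; onset = /pw/, preceding coda = /np/.
V2 /u/ – V3 /a/: cluster /pgg/ — the longest permitted-onset suffix is /g/; onset = /g/, preceding coda = /pg/.
V3 /a/ – V4 /a/: just /m/ — single C goes to the following onset.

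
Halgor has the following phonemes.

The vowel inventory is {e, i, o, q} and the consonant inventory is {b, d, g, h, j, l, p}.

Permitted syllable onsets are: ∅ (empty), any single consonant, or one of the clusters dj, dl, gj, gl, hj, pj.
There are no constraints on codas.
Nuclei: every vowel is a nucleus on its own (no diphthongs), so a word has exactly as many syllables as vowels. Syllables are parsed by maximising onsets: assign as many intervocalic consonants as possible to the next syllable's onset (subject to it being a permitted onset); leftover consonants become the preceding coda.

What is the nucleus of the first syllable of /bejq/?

The vowels are e, q — 2 nuclei, so 2 syllables.
The first nucleus (vowel 1 from the left) is /e/.

e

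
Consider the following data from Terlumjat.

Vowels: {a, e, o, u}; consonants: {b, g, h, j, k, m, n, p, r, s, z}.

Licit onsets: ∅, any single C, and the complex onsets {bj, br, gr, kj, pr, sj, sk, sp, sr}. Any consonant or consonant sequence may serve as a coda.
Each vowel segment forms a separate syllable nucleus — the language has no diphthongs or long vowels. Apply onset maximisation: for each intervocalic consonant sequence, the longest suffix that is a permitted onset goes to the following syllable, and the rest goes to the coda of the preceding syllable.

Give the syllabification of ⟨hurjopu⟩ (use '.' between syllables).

Nuclei (vowels): u, o, u → 3 syllables.
/u…o/ gap (V1→V2): /rj/; trying suffixes from longest down, /j/ is the first permitted one, so coda /r/ | onset /j/.
/o…u/ gap (V2→V3): just /p/ — single C goes to the following onset.

hur.jo.pu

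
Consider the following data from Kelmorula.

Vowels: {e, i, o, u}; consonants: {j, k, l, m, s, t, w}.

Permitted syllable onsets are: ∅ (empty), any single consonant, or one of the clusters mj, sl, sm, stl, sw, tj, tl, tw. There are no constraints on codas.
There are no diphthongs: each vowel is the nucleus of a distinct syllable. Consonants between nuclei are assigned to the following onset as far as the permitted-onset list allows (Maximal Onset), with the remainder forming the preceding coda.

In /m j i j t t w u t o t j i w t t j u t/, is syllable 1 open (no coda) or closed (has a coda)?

The vowels are i, u, o, i, u — 5 nuclei, so 5 syllables.
/i…u/ gap (V1→V2): /jttw/; trying suffixes from longest down, /tw/ is the first permitted one, so coda /jt/ | onset /tw/.
/u…o/ gap (V2→V3): /t/ → onset of the next syllable (single consonants are always licit onsets).
/o…i/ gap (V3→V4): /tj/ — entire cluster is a permitted onset → onset /tj/, coda ∅.
/i…u/ gap (V4→V5): /wttj/; trying suffixes from longest down, /tj/ is the first permitted one, so coda /wt/ | onset /tj/.
Putting it together: mjijt.twu.to.tjiwt.tjut.
Syllable 1 is /mjijt/ with coda /jt/, so it is closed.

closed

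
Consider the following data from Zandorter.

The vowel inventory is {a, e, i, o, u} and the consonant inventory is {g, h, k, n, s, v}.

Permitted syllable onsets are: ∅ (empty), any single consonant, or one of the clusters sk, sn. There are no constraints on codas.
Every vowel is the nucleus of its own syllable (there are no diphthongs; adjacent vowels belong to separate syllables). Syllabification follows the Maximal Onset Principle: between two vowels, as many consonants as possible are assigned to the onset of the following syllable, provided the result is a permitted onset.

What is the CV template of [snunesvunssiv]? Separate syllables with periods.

CCV.CVC.CVCC.CVC

Nuclei (vowels): u, e, u, i → 4 syllables.
/u…e/ gap (V1→V2): just /n/ — single C goes to the following onset.
/e…u/ gap (V2→V3): cluster /sv/ — the longest permitted-onset suffix is /v/; onset = /v/, preceding coda = /s/.
/u…i/ gap (V3→V4): /nss/ — longest licit onset from the right is /s/, leaving /ns/ as coda.
Result: snu.nes.vuns.siv.
Mapping each syllable to C/V: /snu/ → CCV, /nes/ → CVC, /vuns/ → CVCC, /siv/ → CVC.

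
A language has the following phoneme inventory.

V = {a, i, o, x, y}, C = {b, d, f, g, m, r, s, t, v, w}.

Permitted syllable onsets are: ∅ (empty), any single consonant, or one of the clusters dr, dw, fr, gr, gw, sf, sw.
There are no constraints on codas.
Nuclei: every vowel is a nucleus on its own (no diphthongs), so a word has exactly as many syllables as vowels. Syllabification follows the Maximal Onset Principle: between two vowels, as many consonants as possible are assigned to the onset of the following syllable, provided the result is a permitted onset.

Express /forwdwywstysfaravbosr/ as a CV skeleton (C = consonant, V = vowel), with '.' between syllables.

Nuclei (vowels): o, y, y, a, a, o → 6 syllables.
/o…y/ gap (V1→V2): /rwdw/ — longest licit onset from the right is /dw/, leaving /rw/ as coda.
/y…y/ gap (V2→V3): /wst/ splits as /ws/ + /t/ (/t/ is the longest suffix that is a licit onset).
/y…a/ gap (V3→V4): /sf/ is a licit onset in full, so it all attaches to the next syllable.
/a…a/ gap (V4→V5): just /r/ — single C goes to the following onset.
/a…o/ gap (V5→V6): /vb/ — longest licit onset from the right is /b/, leaving /v/ as coda.
Syllabification: forw.dwyws.ty.sfa.rav.bosr.
Mapping each syllable to C/V: /forw/ → CVCC, /dwyws/ → CCVCC, /ty/ → CV, /sfa/ → CCV, /rav/ → CVC, /bosr/ → CVCC.

CVCC.CCVCC.CV.CCV.CVC.CVCC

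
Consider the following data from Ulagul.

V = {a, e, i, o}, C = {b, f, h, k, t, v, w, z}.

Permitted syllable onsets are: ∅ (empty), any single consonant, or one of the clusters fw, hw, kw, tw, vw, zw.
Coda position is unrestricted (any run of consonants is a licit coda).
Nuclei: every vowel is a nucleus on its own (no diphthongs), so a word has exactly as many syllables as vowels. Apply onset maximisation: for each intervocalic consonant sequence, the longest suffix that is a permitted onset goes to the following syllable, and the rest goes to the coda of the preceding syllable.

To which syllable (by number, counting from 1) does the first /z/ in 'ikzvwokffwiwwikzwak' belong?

Nuclei (vowels): i, o, i, i, a → 5 syllables.
Between /i/ (V1) and /o/ (V2): /kzvw/ — longest licit onset from the right is /vw/, leaving /kz/ as coda.
Between /o/ (V2) and /i/ (V3): /kffw/; trying suffixes from longest down, /fw/ is the first permitted one, so coda /kf/ | onset /fw/.
Between /i/ (V3) and /i/ (V4): /ww/; trying suffixes from longest down, /w/ is the first permitted one, so coda /w/ | onset /w/.
Between /i/ (V4) and /a/ (V5): /kzw/ — longest licit onset from the right is /zw/, leaving /k/ as coda.
Putting it together: ikz.vwokf.fwiw.wik.zwak.
The first /z/ is in the coda of syllable 1 (/ikz/).

1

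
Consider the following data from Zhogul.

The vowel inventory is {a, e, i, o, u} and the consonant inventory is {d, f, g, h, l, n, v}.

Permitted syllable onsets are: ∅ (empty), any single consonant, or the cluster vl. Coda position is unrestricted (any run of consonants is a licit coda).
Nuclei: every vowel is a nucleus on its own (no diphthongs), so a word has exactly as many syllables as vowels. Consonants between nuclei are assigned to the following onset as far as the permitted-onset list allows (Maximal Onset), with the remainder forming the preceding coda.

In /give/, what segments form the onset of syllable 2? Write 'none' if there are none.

v

Vowels present: i, e; each is a nucleus, giving 2 syllables.
σ1/σ2 boundary: just /v/ — single C goes to the following onset.
So the parse is gi.ve.
Syllable 2 is /ve/: onset /v/, nucleus /e/, coda ∅.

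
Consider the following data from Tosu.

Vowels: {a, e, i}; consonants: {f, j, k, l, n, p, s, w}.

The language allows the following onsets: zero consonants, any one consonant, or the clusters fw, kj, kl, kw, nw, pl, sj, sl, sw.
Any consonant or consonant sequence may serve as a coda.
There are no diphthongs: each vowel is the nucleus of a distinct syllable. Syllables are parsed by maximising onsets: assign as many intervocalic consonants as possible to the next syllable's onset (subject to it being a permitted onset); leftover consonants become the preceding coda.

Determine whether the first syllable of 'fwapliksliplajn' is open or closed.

open

Nuclei (vowels): a, i, i, a → 4 syllables.
σ1/σ2 boundary: /pl/ is a licit onset in full, so it all attaches to the next syllable.
σ2/σ3 boundary: /ksl/ — longest licit onset from the right is /sl/, leaving /k/ as coda.
σ3/σ4 boundary: /pl/ — entire cluster is a permitted onset → onset /pl/, coda ∅.
Result: fwa.plik.sli.plajn.
Syllable 1 is /fwa/; it ends in its nucleus with no coda, so it is open.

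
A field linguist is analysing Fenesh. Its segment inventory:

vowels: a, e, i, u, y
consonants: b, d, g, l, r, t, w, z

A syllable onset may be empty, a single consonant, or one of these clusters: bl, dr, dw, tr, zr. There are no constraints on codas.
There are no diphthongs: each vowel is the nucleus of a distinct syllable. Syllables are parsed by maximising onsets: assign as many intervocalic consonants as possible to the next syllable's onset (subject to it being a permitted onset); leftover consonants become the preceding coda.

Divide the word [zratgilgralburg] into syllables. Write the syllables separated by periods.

Vowels present: a, i, a, u; each is a nucleus, giving 4 syllables.
/a…i/ gap (V1→V2): /tg/ splits as /t/ + /g/ (/g/ is the longest suffix that is a licit onset).
/i…a/ gap (V2→V3): cluster /lgr/ — the longest permitted-onset suffix is /r/; onset = /r/, preceding coda = /lg/.
/a…u/ gap (V3→V4): /lb/; trying suffixes from longest down, /b/ is the first permitted one, so coda /l/ | onset /b/.

zrat.gilg.ral.burg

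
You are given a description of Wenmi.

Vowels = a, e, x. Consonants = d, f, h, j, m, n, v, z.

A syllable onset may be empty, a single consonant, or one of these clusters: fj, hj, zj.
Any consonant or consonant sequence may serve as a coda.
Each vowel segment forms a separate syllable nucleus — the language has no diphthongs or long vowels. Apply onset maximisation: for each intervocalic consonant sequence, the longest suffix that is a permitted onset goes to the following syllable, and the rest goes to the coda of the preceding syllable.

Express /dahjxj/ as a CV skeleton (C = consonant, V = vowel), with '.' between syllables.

CV.CCVC

Vowels present: a, x; each is a nucleus, giving 2 syllables.
Between /a/ (V1) and /x/ (V2): cluster /hj/ — /hj/ is itself a permitted onset, so the whole cluster goes right; preceding coda = ∅.
Syllabification: da.hjxj.
Mapping each syllable to C/V: /da/ → CV, /hjxj/ → CCVC.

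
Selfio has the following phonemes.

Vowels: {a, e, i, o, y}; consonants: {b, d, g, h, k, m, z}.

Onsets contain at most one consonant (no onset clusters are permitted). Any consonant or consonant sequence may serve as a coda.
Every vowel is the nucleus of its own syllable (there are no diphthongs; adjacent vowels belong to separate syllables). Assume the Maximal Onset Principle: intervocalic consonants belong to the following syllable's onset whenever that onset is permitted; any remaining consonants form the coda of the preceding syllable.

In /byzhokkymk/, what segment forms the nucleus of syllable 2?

o

Vowels present: y, o, y; each is a nucleus, giving 3 syllables.
The second nucleus (vowel 2 from the left) is /o/.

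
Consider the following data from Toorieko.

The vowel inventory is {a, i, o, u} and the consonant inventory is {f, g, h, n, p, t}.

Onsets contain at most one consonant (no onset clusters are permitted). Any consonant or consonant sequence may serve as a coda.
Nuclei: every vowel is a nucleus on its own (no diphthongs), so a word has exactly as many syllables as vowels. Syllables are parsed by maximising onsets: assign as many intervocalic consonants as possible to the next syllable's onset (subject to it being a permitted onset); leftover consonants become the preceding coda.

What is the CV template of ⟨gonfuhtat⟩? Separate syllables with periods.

CVC.CVC.CVC

Vowels present: o, u, a; each is a nucleus, giving 3 syllables.
σ1/σ2 boundary: /nf/ — longest licit onset from the right is /f/, leaving /n/ as coda.
σ2/σ3 boundary: /ht/ splits as /h/ + /t/ (/t/ is the longest suffix that is a licit onset).
Result: gon.fuh.tat.
Mapping each syllable to C/V: /gon/ → CVC, /fuh/ → CVC, /tat/ → CVC.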